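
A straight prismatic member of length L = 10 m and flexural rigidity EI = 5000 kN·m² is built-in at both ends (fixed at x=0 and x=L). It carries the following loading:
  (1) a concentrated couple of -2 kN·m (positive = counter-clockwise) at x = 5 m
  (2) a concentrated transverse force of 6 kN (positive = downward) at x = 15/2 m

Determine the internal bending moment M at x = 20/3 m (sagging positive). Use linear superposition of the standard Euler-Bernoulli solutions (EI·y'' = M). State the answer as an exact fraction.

M(20/3) = 63/16 kN·m

Load 1 — applied couple M₀=-2 kN·m at a=5 m (b=L-a=5):
  M_1 = R_Ax - M_A - M₀  [x>a] with R_A=-3/10, M_A=-1/2 = (-3/10)·(20/3) - (-1/2) - (-2) = 1/2 kN·m
Load 2 — point force P=6 kN at a=15/2 m (b=L-a=5/2):
  M_2 = Pb²(3a+b)x/L³ - Pab²/L²  [x≤a] = 6·(5/2)²·(3·(15/2)+(5/2))·(20/3)/10³ - 6·(15/2)·(5/2)²/10² = 55/16 kN·m
Superposition: M = Σ M_i = 63/16 kN·m ≈ 3.937500 kN·m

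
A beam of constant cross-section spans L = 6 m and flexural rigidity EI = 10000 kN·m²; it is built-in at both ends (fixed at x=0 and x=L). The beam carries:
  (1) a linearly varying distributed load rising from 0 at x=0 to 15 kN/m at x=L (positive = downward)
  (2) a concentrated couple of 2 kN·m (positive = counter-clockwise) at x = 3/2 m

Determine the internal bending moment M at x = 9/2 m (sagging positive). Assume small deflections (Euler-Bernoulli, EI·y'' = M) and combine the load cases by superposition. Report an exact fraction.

M(9/2) = 155/32 kN·m

Load 1 — triangular load w₀=15 kN/m (0→w₀ over full span):
  M_1 = 3w₀Lx/20 - w₀L²/30 - w₀x³/(6L) = 3·15·6·(9/2)/20 - 15·6²/30 - 15·(9/2)³/(6·6) = 153/32 kN·m
Load 2 — applied couple M₀=2 kN·m at a=3/2 m (b=L-a=9/2):
  M_2 = R_Ax - M_A - M₀  [x>a] with R_A=3/8, M_A=-3/8 = (3/8)·(9/2) - (-3/8) - 2 = 1/16 kN·m
Superposition: M = Σ M_i = 155/32 kN·m ≈ 4.843750 kN·m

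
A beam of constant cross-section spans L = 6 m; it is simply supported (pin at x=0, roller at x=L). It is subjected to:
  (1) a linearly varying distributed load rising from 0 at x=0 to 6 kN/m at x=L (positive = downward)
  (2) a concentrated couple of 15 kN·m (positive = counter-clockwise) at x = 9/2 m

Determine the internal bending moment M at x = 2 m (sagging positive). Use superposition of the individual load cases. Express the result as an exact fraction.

M(2) = 47/3 kN·m

Load 1 — triangular load w₀=6 kN/m (0→w₀ over full span):
  M_1 = w₀Lx/6 - w₀x³/(6L) = 6·6·2/6 - 6·2³/(6·6) = 32/3 kN·m
Load 2 — applied couple M₀=15 kN·m at a=9/2 m (b=L-a=3/2):
  M_2 = M₀x/L  [x≤a] = 15·2/6 = 5 kN·m
Superposition: M = Σ M_i = 47/3 kN·m ≈ 15.666667 kN·m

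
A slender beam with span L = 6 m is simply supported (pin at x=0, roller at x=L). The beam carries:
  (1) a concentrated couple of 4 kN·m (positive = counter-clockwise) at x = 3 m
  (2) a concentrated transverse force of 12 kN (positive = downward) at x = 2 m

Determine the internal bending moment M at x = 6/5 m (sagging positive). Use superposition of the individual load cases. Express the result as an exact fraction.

M(6/5) = 52/5 kN·m

Load 1 — applied couple M₀=4 kN·m at a=3 m (b=L-a=3):
  M_1 = M₀x/L  [x≤a] = 4·(6/5)/6 = 4/5 kN·m
Load 2 — point force P=12 kN at a=2 m (b=L-a=4):
  M_2 = Pbx/L  [x≤a] = 12·4·(6/5)/6 = 48/5 kN·m
Superposition: M = Σ M_i = 52/5 kN·m ≈ 10.400000 kN·m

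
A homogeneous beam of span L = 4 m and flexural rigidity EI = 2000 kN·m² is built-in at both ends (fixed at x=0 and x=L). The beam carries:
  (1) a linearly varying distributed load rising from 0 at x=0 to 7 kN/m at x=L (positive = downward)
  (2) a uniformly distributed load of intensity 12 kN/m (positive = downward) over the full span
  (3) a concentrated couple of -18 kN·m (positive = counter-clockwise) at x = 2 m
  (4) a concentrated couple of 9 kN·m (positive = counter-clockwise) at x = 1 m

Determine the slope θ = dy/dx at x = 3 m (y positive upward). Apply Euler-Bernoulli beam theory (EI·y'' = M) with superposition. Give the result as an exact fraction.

Load 1 — triangular load w₀=7 kN/m (0→w₀ over full span):
  θ_1 = -w₀(2x(L-x)(L-2x)(x+2L)+x²(L-x)²)/(120LEI) = -7·(2·3·(4-3)·(4-2·3)·(3+2·4)+3²·(4-3)²)/(120·4·2000) = 287/320000 rad
Load 2 — uniform load w=12 kN/m over full span:
  θ_2 = -wx(L-x)(L-2x)/(12EI) = -12·3·(4-3)·(4-2·3)/(12·2000) = 3/1000 rad
Load 3 — applied couple M₀=-18 kN·m at a=2 m (b=L-a=2):
  θ_3 = (R_Ax²/2 - M_Ax - M₀(x-a))/EI  [x>a] with R_A=-27/4, M_A=-9/2 = ((-27/4)·3²/2 - (-9/2)·3 - (-18)·(3-2))/2000 = 9/16000 rad
Load 4 — applied couple M₀=9 kN·m at a=1 m (b=L-a=3):
  θ_4 = (R_Ax²/2 - M_Ax - M₀(x-a))/EI  [x>a] with R_A=81/32, M_A=-27/16 = ((81/32)·3²/2 - (-27/16)·3 - 9·(3-1))/2000 = -99/128000 rad
Superposition: θ = Σ θ_i = 2359/640000 rad ≈ 0.003686 rad

θ(3) = 2359/640000 rad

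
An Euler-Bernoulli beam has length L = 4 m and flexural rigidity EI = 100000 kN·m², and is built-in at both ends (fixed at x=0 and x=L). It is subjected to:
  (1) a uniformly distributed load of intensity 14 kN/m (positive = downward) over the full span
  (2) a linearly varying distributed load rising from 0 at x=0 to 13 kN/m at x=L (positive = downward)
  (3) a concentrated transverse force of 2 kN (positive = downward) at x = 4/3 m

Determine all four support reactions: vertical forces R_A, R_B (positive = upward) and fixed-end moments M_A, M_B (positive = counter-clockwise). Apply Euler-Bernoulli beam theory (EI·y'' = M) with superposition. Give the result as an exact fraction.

R_A = 5033/135 kN, M_A = 3616/135 kN·m, R_B = 6307/135 kN, M_B = -4004/135 kN·m

Load 1 — uniform load w=14 kN/m over full span:
  R_A = wL/2 = 14·4/2 = 28 kN
  M_A = wL²/12 = 14·4²/12 = 56/3 kN·m
  R_B = wL/2 = 14·4/2 = 28 kN
  M_B = -wL²/12 = -14·4²/12 = -56/3 kN·m
Load 2 — triangular load w₀=13 kN/m (0→w₀ over full span):
  R_A = 3w₀L/20 = 3·13·4/20 = 39/5 kN
  M_A = w₀L²/30 = 13·4²/30 = 104/15 kN·m
  R_B = 7w₀L/20 = 7·13·4/20 = 91/5 kN
  M_B = -w₀L²/20 = -13·4²/20 = -52/5 kN·m
Load 3 — point force P=2 kN at a=4/3 m (b=L-a=8/3):
  R_A = Pb²(3a+b)/L³ = 2·(8/3)²·(3·(4/3)+(8/3))/4³ = 40/27 kN
  M_A = Pab²/L² = 2·(4/3)·(8/3)²/4² = 32/27 kN·m
  R_B = Pa²(a+3b)/L³ = 2·(4/3)²·((4/3)+3·(8/3))/4³ = 14/27 kN
  M_B = -Pa²b/L² = -2·(4/3)²·(8/3)/4² = -16/27 kN·m
Superposition: R_A = 5033/135 kN, M_A = 3616/135 kN·m, R_B = 6307/135 kN, M_B = -4004/135 kN·m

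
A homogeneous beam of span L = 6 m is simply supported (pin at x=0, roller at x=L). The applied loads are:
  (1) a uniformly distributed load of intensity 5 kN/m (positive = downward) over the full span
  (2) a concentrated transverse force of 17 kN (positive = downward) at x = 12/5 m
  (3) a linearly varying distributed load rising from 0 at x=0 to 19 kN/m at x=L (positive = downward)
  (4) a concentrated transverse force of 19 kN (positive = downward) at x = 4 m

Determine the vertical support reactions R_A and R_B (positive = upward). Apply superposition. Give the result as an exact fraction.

Load 1 — uniform load w=5 kN/m over full span:
  R_A = wL/2 = 5·6/2 = 15 kN
  R_B = wL/2 = 5·6/2 = 15 kN
Load 2 — point force P=17 kN at a=12/5 m (b=L-a=18/5):
  R_A = Pb/L = 17·(18/5)/6 = 51/5 kN
  R_B = Pa/L = 17·(12/5)/6 = 34/5 kN
Load 3 — triangular load w₀=19 kN/m (0→w₀ over full span):
  R_A = w₀L/6 = 19·6/6 = 19 kN
  R_B = w₀L/3 = 19·6/3 = 38 kN
Load 4 — point force P=19 kN at a=4 m (b=L-a=2):
  R_A = Pb/L = 19·2/6 = 19/3 kN
  R_B = Pa/L = 19·4/6 = 38/3 kN
Superposition: R_A = 758/15 kN, R_B = 1087/15 kN

R_A = 758/15 kN, R_B = 1087/15 kN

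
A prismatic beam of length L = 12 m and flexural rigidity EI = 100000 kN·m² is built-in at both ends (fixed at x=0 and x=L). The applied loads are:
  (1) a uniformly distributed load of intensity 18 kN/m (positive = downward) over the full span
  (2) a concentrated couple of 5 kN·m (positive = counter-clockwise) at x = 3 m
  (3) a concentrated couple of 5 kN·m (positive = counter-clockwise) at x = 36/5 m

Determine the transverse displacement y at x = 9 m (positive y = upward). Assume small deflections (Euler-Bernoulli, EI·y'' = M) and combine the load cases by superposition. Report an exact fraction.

Load 1 — uniform load w=18 kN/m over full span:
  y_1 = -wx²(L-x)²/(24EI) = -18·9²·(12-9)²/(24·100000) = -2187/400000 m
Load 2 — applied couple M₀=5 kN·m at a=3 m (b=L-a=9):
  y_2 = (R_Ax³/6 - M_Ax²/2 - M₀(x-a)²/2)/EI  [x>a] with R_A=15/32, M_A=-15/16 = ((15/32)·9³/6 - (-15/16)·9²/2 - 5·(9-3)²/2)/100000 = 63/1280000 m
Load 3 — applied couple M₀=5 kN·m at a=36/5 m (b=L-a=24/5):
  y_3 = (R_Ax³/6 - M_Ax²/2 - M₀(x-a)²/2)/EI  [x>a] with R_A=3/5, M_A=8/5 = ((3/5)·9³/6 - (8/5)·9²/2 - 5·(9-(36/5))²/2)/100000 = 0 m
Superposition: y = Σ y_i = -34677/6400000 m ≈ -0.005418 m

y(9) = -34677/6400000 m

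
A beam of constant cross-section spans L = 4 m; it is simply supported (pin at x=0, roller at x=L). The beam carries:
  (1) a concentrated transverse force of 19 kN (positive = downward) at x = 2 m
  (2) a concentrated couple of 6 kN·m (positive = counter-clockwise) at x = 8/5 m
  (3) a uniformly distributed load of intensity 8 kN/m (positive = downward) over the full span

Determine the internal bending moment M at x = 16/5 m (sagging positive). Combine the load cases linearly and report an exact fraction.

Load 1 — point force P=19 kN at a=2 m (b=L-a=2):
  M_1 = Pa(L-x)/L  [x>a] = 19·2·(4-(16/5))/4 = 38/5 kN·m
Load 2 — applied couple M₀=6 kN·m at a=8/5 m (b=L-a=12/5):
  M_2 = M₀x/L - M₀  [x>a] = 6·(16/5)/4 - 6 = -6/5 kN·m
Load 3 — uniform load w=8 kN/m over full span:
  M_3 = wx(L-x)/2 = 8·(16/5)·(4-(16/5))/2 = 256/25 kN·m
Superposition: M = Σ M_i = 416/25 kN·m ≈ 16.640000 kN·m

M(16/5) = 416/25 kN·m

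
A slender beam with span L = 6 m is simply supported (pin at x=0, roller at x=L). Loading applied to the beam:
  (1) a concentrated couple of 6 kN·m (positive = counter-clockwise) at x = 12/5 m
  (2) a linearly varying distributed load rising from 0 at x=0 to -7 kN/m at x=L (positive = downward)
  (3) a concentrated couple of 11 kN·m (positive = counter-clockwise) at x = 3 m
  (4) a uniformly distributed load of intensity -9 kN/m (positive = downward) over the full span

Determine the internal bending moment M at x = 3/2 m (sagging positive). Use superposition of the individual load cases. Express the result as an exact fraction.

M(3/2) = -1151/32 kN·m

Load 1 — applied couple M₀=6 kN·m at a=12/5 m (b=L-a=18/5):
  M_1 = M₀x/L  [x≤a] = 6·(3/2)/6 = 3/2 kN·m
Load 2 — triangular load w₀=-7 kN/m (0→w₀ over full span):
  M_2 = w₀Lx/6 - w₀x³/(6L) = (-7)·6·(3/2)/6 - (-7)·(3/2)³/(6·6) = -315/32 kN·m
Load 3 — applied couple M₀=11 kN·m at a=3 m (b=L-a=3):
  M_3 = M₀x/L  [x≤a] = 11·(3/2)/6 = 11/4 kN·m
Load 4 — uniform load w=-9 kN/m over full span:
  M_4 = wx(L-x)/2 = (-9)·(3/2)·(6-(3/2))/2 = -243/8 kN·m
Superposition: M = Σ M_i = -1151/32 kN·m ≈ -35.968750 kN·m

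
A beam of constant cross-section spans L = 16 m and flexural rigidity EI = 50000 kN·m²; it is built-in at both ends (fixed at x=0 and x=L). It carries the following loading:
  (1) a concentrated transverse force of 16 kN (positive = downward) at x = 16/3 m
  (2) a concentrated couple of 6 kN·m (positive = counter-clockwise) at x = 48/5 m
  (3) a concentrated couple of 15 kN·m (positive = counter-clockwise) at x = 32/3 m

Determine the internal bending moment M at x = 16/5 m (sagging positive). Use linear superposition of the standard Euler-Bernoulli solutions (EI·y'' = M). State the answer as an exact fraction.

Load 1 — point force P=16 kN at a=16/3 m (b=L-a=32/3):
  M_1 = Pb²(3a+b)x/L³ - Pab²/L²  [x≤a] = 16·(32/3)²·(3·(16/3)+(32/3))·(16/5)/16³ - 16·(16/3)·(32/3)²/16² = 0 kN·m
Load 2 — applied couple M₀=6 kN·m at a=48/5 m (b=L-a=32/5):
  M_2 = R_Ax - M_A  [x≤a] with R_A=27/50, M_A=48/25 = (27/50)·(16/5) - (48/25) = -24/125 kN·m
Load 3 — applied couple M₀=15 kN·m at a=32/3 m (b=L-a=16/3):
  M_3 = R_Ax - M_A  [x≤a] with R_A=5/4, M_A=5 = (5/4)·(16/5) - 5 = -1 kN·m
Superposition: M = Σ M_i = -149/125 kN·m ≈ -1.192000 kN·m

M(16/5) = -149/125 kN·m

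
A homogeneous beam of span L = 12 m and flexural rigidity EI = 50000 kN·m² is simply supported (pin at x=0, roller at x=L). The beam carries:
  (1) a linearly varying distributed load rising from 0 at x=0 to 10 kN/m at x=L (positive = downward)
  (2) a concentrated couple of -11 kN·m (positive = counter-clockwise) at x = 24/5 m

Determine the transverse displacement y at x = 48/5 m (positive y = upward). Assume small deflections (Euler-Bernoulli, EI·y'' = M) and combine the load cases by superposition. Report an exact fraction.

y(48/5) = -169542/9765625 m

Load 1 — triangular load w₀=10 kN/m (0→w₀ over full span):
  y_1 = -w₀x(7L⁴-10L²x²+3x⁴)/(360LEI) = -10·(48/5)·(7·12⁴-10·12²·(48/5)²+3·(48/5)⁴)/(360·12·50000) = -164592/9765625 m
Load 2 — applied couple M₀=-11 kN·m at a=24/5 m (b=L-a=36/5):
  y_2 = (M₀x³/(6L)-M₀(x-a)²/2+C₁x)/EI  [x>a] with C₁=M₀(3b²-L²)/(6L)=-44/25 = ((-11)·(48/5)³/(6·12)-(-11)·((48/5)-(24/5))²/2+(-44/25)·(48/5))/50000 = -198/390625 m
Superposition: y = Σ y_i = -169542/9765625 m ≈ -0.017361 m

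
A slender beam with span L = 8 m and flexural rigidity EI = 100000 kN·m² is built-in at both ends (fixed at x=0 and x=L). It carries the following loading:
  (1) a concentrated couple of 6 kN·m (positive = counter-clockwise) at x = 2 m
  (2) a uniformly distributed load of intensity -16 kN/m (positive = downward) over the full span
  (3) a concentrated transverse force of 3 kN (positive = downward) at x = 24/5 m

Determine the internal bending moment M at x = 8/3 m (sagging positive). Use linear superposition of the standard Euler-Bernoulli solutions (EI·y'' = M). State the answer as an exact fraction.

M(8/3) = -275017/9000 kN·m

Load 1 — applied couple M₀=6 kN·m at a=2 m (b=L-a=6):
  M_1 = R_Ax - M_A - M₀  [x>a] with R_A=27/32, M_A=-9/8 = (27/32)·(8/3) - (-9/8) - 6 = -21/8 kN·m
Load 2 — uniform load w=-16 kN/m over full span:
  M_2 = wLx/2 - wL²/12 - wx²/2 = (-16)·8·(8/3)/2 - (-16)·8²/12 - (-16)·(8/3)²/2 = -256/9 kN·m
Load 3 — point force P=3 kN at a=24/5 m (b=L-a=16/5):
  M_3 = Pb²(3a+b)x/L³ - Pab²/L²  [x≤a] = 3·(16/5)²·(3·(24/5)+(16/5))·(8/3)/8³ - 3·(24/5)·(16/5)²/8² = 64/125 kN·m
Superposition: M = Σ M_i = -275017/9000 kN·m ≈ -30.557444 kN·m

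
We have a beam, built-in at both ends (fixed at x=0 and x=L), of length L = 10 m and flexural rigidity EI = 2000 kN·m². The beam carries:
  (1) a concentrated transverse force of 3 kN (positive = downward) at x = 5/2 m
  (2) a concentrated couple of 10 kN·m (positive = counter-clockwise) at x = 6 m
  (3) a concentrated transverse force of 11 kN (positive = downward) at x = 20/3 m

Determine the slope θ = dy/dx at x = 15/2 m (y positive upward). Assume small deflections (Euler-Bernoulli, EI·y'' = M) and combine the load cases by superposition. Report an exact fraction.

θ(15/2) = 43381/4608000 rad

Load 1 — point force P=3 kN at a=5/2 m (b=L-a=15/2):
  θ_1 = Pa²(L-x)(2bL-(3b+a)(L-x))/(2L³EI)  [x>a] = 3·(5/2)²·(10-(15/2))·(2·(15/2)·10-(3·(15/2)+(5/2))·(10-(15/2)))/(2·10³·2000) = 21/20480 rad
Load 2 — applied couple M₀=10 kN·m at a=6 m (b=L-a=4):
  θ_2 = (R_Ax²/2 - M_Ax - M₀(x-a))/EI  [x>a] with R_A=36/25, M_A=16/5 = ((36/25)·(15/2)²/2 - (16/5)·(15/2) - 10·((15/2)-6))/2000 = 3/4000 rad
Load 3 — point force P=11 kN at a=20/3 m (b=L-a=10/3):
  θ_3 = Pa²(L-x)(2bL-(3b+a)(L-x))/(2L³EI)  [x>a] = 11·(20/3)²·(10-(15/2))·(2·(10/3)·10-(3·(10/3)+(20/3))·(10-(15/2)))/(2·10³·2000) = 11/1440 rad
Superposition: θ = Σ θ_i = 43381/4608000 rad ≈ 0.009414 rad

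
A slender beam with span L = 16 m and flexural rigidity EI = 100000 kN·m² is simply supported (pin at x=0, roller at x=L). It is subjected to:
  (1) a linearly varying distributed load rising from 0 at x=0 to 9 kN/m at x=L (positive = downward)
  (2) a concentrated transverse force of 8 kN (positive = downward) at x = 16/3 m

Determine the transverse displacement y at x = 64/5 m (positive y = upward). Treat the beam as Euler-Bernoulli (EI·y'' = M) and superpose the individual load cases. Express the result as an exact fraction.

Load 1 — triangular load w₀=9 kN/m (0→w₀ over full span):
  y_1 = -w₀x(7L⁴-10L²x²+3x⁴)/(360LEI) = -9·(64/5)·(7·16⁴-10·16²·(64/5)²+3·(64/5)⁴)/(360·16·100000) = -1170432/48828125 m
Load 2 — point force P=8 kN at a=16/3 m (b=L-a=32/3):
  y_2 = -Pa(L-x)(2Lx-a²-x²)/(6LEI)  [x>a] = -8·(16/3)·(16-(64/5))·(2·16·(64/5)-(16/3)²-(64/5)²)/(6·16·100000) = -97792/31640625 m
Superposition: y = Σ y_i = -107028992/3955078125 m ≈ -0.027061 m

y(64/5) = -107028992/3955078125 m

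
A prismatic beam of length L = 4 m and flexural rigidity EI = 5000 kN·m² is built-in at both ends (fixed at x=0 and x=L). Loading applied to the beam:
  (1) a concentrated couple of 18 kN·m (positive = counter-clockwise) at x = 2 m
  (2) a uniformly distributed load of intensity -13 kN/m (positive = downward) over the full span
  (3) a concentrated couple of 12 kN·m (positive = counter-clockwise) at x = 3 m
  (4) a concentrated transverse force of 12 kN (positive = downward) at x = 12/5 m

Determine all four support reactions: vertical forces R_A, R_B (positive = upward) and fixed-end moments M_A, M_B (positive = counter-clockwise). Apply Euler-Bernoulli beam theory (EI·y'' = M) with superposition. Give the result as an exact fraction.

R_A = -11651/1000 kN, M_A = -6713/1500 kN·m, R_B = -28349/1000 kN, M_B = 19007/1500 kN·m

Load 1 — applied couple M₀=18 kN·m at a=2 m (b=L-a=2):
  R_A = 6M₀ab/L³ = 6·18·2·2/4³ = 27/4 kN
  M_A = M₀b(2a-b)/L² = 18·2·(2·2-2)/4² = 9/2 kN·m
  R_B = -6M₀ab/L³ = -6·18·2·2/4³ = -27/4 kN
  M_B = M₀a(2b-a)/L² = 18·2·(2·2-2)/4² = 9/2 kN·m
Load 2 — uniform load w=-13 kN/m over full span:
  R_A = wL/2 = (-13)·4/2 = -26 kN
  M_A = wL²/12 = (-13)·4²/12 = -52/3 kN·m
  R_B = wL/2 = (-13)·4/2 = -26 kN
  M_B = -wL²/12 = -(-13)·4²/12 = 52/3 kN·m
Load 3 — applied couple M₀=12 kN·m at a=3 m (b=L-a=1):
  R_A = 6M₀ab/L³ = 6·12·3·1/4³ = 27/8 kN
  M_A = M₀b(2a-b)/L² = 12·1·(2·3-1)/4² = 15/4 kN·m
  R_B = -6M₀ab/L³ = -6·12·3·1/4³ = -27/8 kN
  M_B = M₀a(2b-a)/L² = 12·3·(2·1-3)/4² = -9/4 kN·m
Load 4 — point force P=12 kN at a=12/5 m (b=L-a=8/5):
  R_A = Pb²(3a+b)/L³ = 12·(8/5)²·(3·(12/5)+(8/5))/4³ = 528/125 kN
  M_A = Pab²/L² = 12·(12/5)·(8/5)²/4² = 576/125 kN·m
  R_B = Pa²(a+3b)/L³ = 12·(12/5)²·((12/5)+3·(8/5))/4³ = 972/125 kN
  M_B = -Pa²b/L² = -12·(12/5)²·(8/5)/4² = -864/125 kN·m
Superposition: R_A = -11651/1000 kN, M_A = -6713/1500 kN·m, R_B = -28349/1000 kN, M_B = 19007/1500 kN·m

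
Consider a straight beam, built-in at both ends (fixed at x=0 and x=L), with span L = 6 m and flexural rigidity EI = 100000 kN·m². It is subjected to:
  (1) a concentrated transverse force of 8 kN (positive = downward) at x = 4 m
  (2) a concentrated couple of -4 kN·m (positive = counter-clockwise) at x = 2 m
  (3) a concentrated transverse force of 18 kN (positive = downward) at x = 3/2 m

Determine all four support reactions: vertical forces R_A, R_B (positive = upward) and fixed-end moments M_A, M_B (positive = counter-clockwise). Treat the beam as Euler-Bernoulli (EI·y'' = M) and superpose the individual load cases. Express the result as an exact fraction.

R_A = 7073/432 kN, M_A = 2699/144 kN·m, R_B = 4159/432 kN, M_B = -1945/144 kN·m

Load 1 — point force P=8 kN at a=4 m (b=L-a=2):
  R_A = Pb²(3a+b)/L³ = 8·2²·(3·4+2)/6³ = 56/27 kN
  M_A = Pab²/L² = 8·4·2²/6² = 32/9 kN·m
  R_B = Pa²(a+3b)/L³ = 8·4²·(4+3·2)/6³ = 160/27 kN
  M_B = -Pa²b/L² = -8·4²·2/6² = -64/9 kN·m
Load 2 — applied couple M₀=-4 kN·m at a=2 m (b=L-a=4):
  R_A = 6M₀ab/L³ = 6·(-4)·2·4/6³ = -8/9 kN
  M_A = M₀b(2a-b)/L² = (-4)·4·(2·2-4)/6² = 0 kN·m
  R_B = -6M₀ab/L³ = -6·(-4)·2·4/6³ = 8/9 kN
  M_B = M₀a(2b-a)/L² = (-4)·2·(2·4-2)/6² = -4/3 kN·m
Load 3 — point force P=18 kN at a=3/2 m (b=L-a=9/2):
  R_A = Pb²(3a+b)/L³ = 18·(9/2)²·(3·(3/2)+(9/2))/6³ = 243/16 kN
  M_A = Pab²/L² = 18·(3/2)·(9/2)²/6² = 243/16 kN·m
  R_B = Pa²(a+3b)/L³ = 18·(3/2)²·((3/2)+3·(9/2))/6³ = 45/16 kN
  M_B = -Pa²b/L² = -18·(3/2)²·(9/2)/6² = -81/16 kN·m
Superposition: R_A = 7073/432 kN, M_A = 2699/144 kN·m, R_B = 4159/432 kN, M_B = -1945/144 kN·m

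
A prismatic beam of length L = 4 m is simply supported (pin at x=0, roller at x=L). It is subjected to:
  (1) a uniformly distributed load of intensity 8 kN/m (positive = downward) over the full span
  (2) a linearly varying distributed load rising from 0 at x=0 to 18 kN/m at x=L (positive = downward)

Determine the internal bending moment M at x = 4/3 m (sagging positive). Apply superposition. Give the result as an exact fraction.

Load 1 — uniform load w=8 kN/m over full span:
  M_1 = wx(L-x)/2 = 8·(4/3)·(4-(4/3))/2 = 128/9 kN·m
Load 2 — triangular load w₀=18 kN/m (0→w₀ over full span):
  M_2 = w₀Lx/6 - w₀x³/(6L) = 18·4·(4/3)/6 - 18·(4/3)³/(6·4) = 128/9 kN·m
Superposition: M = Σ M_i = 256/9 kN·m ≈ 28.444444 kN·m

M(4/3) = 256/9 kN·m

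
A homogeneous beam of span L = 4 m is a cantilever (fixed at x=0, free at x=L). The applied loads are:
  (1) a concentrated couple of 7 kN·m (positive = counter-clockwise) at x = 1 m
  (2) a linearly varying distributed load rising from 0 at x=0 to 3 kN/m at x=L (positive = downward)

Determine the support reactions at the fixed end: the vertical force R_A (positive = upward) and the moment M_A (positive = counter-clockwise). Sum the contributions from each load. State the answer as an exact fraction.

R_A = 6 kN, M_A = 9 kN·m

Load 1 — applied couple M₀=7 kN·m at a=1 m (b=L-a=3):
  R_A = 0 kN
  M_A = -M₀ = -7 kN·m
Load 2 — triangular load w₀=3 kN/m (0→w₀ over full span):
  R_A = w₀L/2 = 3·4/2 = 6 kN
  M_A = w₀L²/3 = 3·4²/3 = 16 kN·m
Superposition: R_A = 6 kN, M_A = 9 kN·m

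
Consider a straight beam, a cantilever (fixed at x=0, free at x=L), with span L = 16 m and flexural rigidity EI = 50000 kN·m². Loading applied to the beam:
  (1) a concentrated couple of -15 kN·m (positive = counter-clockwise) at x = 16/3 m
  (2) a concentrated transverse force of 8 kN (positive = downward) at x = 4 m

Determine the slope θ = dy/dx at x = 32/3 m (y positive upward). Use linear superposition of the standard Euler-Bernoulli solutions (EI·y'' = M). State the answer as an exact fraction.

Load 1 — applied couple M₀=-15 kN·m at a=16/3 m (b=L-a=32/3):
  θ_1 = M₀a/EI  [x>a] = (-15)·(16/3)/50000 = -1/625 rad
Load 2 — point force P=8 kN at a=4 m (b=L-a=12):
  θ_2 = -Pa²/(2EI)  [x>a] = -8·4²/(2·50000) = -4/3125 rad
Superposition: θ = Σ θ_i = -9/3125 rad ≈ -0.002880 rad

θ(32/3) = -9/3125 rad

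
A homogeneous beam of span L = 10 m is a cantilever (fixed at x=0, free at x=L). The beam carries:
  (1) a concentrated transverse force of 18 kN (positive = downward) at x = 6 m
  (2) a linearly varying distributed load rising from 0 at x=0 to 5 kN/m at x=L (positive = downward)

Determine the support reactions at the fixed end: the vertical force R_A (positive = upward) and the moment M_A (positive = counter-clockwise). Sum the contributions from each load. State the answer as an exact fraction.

Load 1 — point force P=18 kN at a=6 m (b=L-a=4):
  R_A = P = 18 kN
  M_A = Pa = 18·6 = 108 kN·m
Load 2 — triangular load w₀=5 kN/m (0→w₀ over full span):
  R_A = w₀L/2 = 5·10/2 = 25 kN
  M_A = w₀L²/3 = 5·10²/3 = 500/3 kN·m
Superposition: R_A = 43 kN, M_A = 824/3 kN·m

R_A = 43 kN, M_A = 824/3 kN·m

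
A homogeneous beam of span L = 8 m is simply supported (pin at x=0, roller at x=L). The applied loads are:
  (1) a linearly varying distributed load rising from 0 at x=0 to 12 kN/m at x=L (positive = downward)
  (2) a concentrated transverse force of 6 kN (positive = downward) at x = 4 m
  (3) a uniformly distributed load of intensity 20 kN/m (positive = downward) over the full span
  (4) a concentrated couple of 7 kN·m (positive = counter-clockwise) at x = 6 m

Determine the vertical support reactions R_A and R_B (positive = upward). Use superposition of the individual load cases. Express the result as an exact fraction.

R_A = 799/8 kN, R_B = 913/8 kN

Load 1 — triangular load w₀=12 kN/m (0→w₀ over full span):
  R_A = w₀L/6 = 12·8/6 = 16 kN
  R_B = w₀L/3 = 12·8/3 = 32 kN
Load 2 — point force P=6 kN at a=4 m (b=L-a=4):
  R_A = Pb/L = 6·4/8 = 3 kN
  R_B = Pa/L = 6·4/8 = 3 kN
Load 3 — uniform load w=20 kN/m over full span:
  R_A = wL/2 = 20·8/2 = 80 kN
  R_B = wL/2 = 20·8/2 = 80 kN
Load 4 — applied couple M₀=7 kN·m at a=6 m (b=L-a=2):
  R_A = M₀/L = 7/8 kN
  R_B = -M₀/L = -7/8 kN
Superposition: R_A = 799/8 kN, R_B = 913/8 kN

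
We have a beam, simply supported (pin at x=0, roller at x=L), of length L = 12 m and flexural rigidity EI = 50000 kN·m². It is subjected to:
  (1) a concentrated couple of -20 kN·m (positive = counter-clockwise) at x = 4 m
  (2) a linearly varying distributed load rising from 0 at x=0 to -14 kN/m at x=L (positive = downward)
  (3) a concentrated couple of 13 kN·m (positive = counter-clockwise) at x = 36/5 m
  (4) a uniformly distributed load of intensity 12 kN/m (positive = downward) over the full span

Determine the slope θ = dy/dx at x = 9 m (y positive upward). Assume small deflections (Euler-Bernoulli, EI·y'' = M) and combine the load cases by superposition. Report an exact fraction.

Load 1 — applied couple M₀=-20 kN·m at a=4 m (b=L-a=8):
  θ_1 = (M₀x²/(2L)-M₀(x-a)+C₁)/EI  [x>a] with C₁=M₀(3b²-L²)/(6L)=-40/3 = ((-20)·9²/(2·12)-(-20)·(9-4)+(-40/3))/50000 = 23/60000 rad
Load 2 — triangular load w₀=-14 kN/m (0→w₀ over full span):
  θ_2 = -w₀(7L⁴-30L²x²+15x⁴)/(360LEI) = -(-14)·(7·12⁴-30·12²·9²+15·9⁴)/(360·12·50000) = -27573/4000000 rad
Load 3 — applied couple M₀=13 kN·m at a=36/5 m (b=L-a=24/5):
  θ_3 = (M₀x²/(2L)-M₀(x-a)+C₁)/EI  [x>a] with C₁=M₀(3b²-L²)/(6L)=-338/25 = (13·9²/(2·12)-13·(9-(36/5))+(-338/25))/50000 = 1391/10000000 rad
Load 4 — uniform load w=12 kN/m over full span:
  θ_4 = -w(L³-6Lx²+4x³)/(24EI) = -12·(12³-6·12·9²+4·9³)/(24·50000) = 297/25000 rad
Superposition: θ = Σ θ_i = 330551/60000000 rad ≈ 0.005509 rad

θ(9) = 330551/60000000 rad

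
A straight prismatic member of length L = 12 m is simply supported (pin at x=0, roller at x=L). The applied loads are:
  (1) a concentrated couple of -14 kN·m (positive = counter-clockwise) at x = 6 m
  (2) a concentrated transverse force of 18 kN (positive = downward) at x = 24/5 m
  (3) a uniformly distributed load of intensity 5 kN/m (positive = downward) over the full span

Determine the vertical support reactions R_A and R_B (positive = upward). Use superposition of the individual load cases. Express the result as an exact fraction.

Load 1 — applied couple M₀=-14 kN·m at a=6 m (b=L-a=6):
  R_A = M₀/L = (-14)/12 = -7/6 kN
  R_B = -M₀/L = -(-14)/12 = 7/6 kN
Load 2 — point force P=18 kN at a=24/5 m (b=L-a=36/5):
  R_A = Pb/L = 18·(36/5)/12 = 54/5 kN
  R_B = Pa/L = 18·(24/5)/12 = 36/5 kN
Load 3 — uniform load w=5 kN/m over full span:
  R_A = wL/2 = 5·12/2 = 30 kN
  R_B = wL/2 = 5·12/2 = 30 kN
Superposition: R_A = 1189/30 kN, R_B = 1151/30 kN

R_A = 1189/30 kN, R_B = 1151/30 kN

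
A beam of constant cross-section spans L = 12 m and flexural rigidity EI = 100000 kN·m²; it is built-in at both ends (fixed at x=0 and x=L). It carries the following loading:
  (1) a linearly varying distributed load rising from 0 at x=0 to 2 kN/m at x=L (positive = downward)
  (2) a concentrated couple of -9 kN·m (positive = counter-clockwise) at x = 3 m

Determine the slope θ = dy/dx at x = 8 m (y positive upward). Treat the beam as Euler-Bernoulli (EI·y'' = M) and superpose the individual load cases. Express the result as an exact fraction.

θ(8) = 1301/9000000 rad

Load 1 — triangular load w₀=2 kN/m (0→w₀ over full span):
  θ_1 = -w₀(2x(L-x)(L-2x)(x+2L)+x²(L-x)²)/(120LEI) = -2·(2·8·(12-8)·(12-2·8)·(8+2·12)+8²·(12-8)²)/(120·12·100000) = 14/140625 rad
Load 2 — applied couple M₀=-9 kN·m at a=3 m (b=L-a=9):
  θ_2 = (R_Ax²/2 - M_Ax - M₀(x-a))/EI  [x>a] with R_A=-27/32, M_A=27/16 = ((-27/32)·8²/2 - (27/16)·8 - (-9)·(8-3))/100000 = 9/200000 rad
Superposition: θ = Σ θ_i = 1301/9000000 rad ≈ 0.000145 rad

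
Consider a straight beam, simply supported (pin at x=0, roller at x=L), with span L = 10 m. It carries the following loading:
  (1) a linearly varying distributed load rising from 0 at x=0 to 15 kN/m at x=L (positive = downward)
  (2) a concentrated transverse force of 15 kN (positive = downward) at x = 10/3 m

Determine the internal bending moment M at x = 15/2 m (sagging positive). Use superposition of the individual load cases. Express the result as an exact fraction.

Load 1 — triangular load w₀=15 kN/m (0→w₀ over full span):
  M_1 = w₀Lx/6 - w₀x³/(6L) = 15·10·(15/2)/6 - 15·(15/2)³/(6·10) = 2625/32 kN·m
Load 2 — point force P=15 kN at a=10/3 m (b=L-a=20/3):
  M_2 = Pa(L-x)/L  [x>a] = 15·(10/3)·(10-(15/2))/10 = 25/2 kN·m
Superposition: M = Σ M_i = 3025/32 kN·m ≈ 94.531250 kN·m

M(15/2) = 3025/32 kN·m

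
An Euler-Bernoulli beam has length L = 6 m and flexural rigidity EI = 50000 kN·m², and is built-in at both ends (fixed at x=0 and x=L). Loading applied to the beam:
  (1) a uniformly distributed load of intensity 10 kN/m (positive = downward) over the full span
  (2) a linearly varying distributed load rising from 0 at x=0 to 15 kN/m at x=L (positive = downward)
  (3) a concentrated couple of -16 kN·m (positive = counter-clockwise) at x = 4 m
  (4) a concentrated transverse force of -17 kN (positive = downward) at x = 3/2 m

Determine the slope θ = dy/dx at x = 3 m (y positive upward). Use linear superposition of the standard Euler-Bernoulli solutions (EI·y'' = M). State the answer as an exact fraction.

θ(3) = -261/3200000 rad

Load 1 — uniform load w=10 kN/m over full span:
  θ_1 = -wx(L-x)(L-2x)/(12EI) = -10·3·(6-3)·(6-2·3)/(12·50000) = 0 rad
Load 2 — triangular load w₀=15 kN/m (0→w₀ over full span):
  θ_2 = -w₀(2x(L-x)(L-2x)(x+2L)+x²(L-x)²)/(120LEI) = -15·(2·3·(6-3)·(6-2·3)·(3+2·6)+3²·(6-3)²)/(120·6·50000) = -27/800000 rad
Load 3 — applied couple M₀=-16 kN·m at a=4 m (b=L-a=2):
  θ_3 = (R_Ax²/2 - M_Ax)/EI  [x≤a] with R_A=-32/9, M_A=-16/3 = ((-32/9)·3²/2 - (-16/3)·3)/50000 = 0 rad
Load 4 — point force P=-17 kN at a=3/2 m (b=L-a=9/2):
  θ_4 = Pa²(L-x)(2bL-(3b+a)(L-x))/(2L³EI)  [x>a] = (-17)·(3/2)²·(6-3)·(2·(9/2)·6-(3·(9/2)+(3/2))·(6-3))/(2·6³·50000) = -153/3200000 rad
Superposition: θ = Σ θ_i = -261/3200000 rad ≈ -0.000082 rad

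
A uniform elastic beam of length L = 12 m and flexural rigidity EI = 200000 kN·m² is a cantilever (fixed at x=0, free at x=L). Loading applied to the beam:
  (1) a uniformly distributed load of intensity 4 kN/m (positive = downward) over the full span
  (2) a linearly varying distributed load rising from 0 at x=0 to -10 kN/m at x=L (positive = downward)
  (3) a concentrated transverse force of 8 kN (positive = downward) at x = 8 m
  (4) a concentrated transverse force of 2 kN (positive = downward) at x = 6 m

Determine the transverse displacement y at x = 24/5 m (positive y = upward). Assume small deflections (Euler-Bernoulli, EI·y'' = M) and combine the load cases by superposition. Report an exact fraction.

y(24/5) = 59994/9765625 m

Load 1 — uniform load w=4 kN/m over full span:
  y_1 = -wx²(x²-4Lx+6L²)/(24EI) = -4·(24/5)²·((24/5)²-4·12·(24/5)+6·12²)/(24·200000) = -24624/1953125 m
Load 2 — triangular load w₀=-10 kN/m (0→w₀ over full span):
  y_2 = (w₀Lx³/12-w₀L²x²/6-w₀x⁵/(120L))/EI = ((-10)·12·(24/5)³/12-(-10)·12²·(24/5)²/6-(-10)·(24/5)⁵/(120·12))/200000 = 216864/9765625 m
Load 3 — point force P=8 kN at a=8 m (b=L-a=4):
  y_3 = -Px²(3a-x)/(6EI)  [x≤a] = -8·(24/5)²·(3·8-(24/5))/(6·200000) = -1152/390625 m
Load 4 — point force P=2 kN at a=6 m (b=L-a=6):
  y_4 = -Px²(3a-x)/(6EI)  [x≤a] = -2·(24/5)²·(3·6-(24/5))/(6·200000) = -198/390625 m
Superposition: y = Σ y_i = 59994/9765625 m ≈ 0.006143 m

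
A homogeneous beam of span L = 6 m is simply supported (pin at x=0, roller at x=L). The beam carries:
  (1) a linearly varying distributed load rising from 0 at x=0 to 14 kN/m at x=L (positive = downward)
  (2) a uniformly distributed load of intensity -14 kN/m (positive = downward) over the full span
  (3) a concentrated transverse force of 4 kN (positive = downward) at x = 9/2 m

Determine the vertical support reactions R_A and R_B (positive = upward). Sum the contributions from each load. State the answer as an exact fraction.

Load 1 — triangular load w₀=14 kN/m (0→w₀ over full span):
  R_A = w₀L/6 = 14·6/6 = 14 kN
  R_B = w₀L/3 = 14·6/3 = 28 kN
Load 2 — uniform load w=-14 kN/m over full span:
  R_A = wL/2 = (-14)·6/2 = -42 kN
  R_B = wL/2 = (-14)·6/2 = -42 kN
Load 3 — point force P=4 kN at a=9/2 m (b=L-a=3/2):
  R_A = Pb/L = 4·(3/2)/6 = 1 kN
  R_B = Pa/L = 4·(9/2)/6 = 3 kN
Superposition: R_A = -27 kN, R_B = -11 kN

R_A = -27 kN, R_B = -11 kN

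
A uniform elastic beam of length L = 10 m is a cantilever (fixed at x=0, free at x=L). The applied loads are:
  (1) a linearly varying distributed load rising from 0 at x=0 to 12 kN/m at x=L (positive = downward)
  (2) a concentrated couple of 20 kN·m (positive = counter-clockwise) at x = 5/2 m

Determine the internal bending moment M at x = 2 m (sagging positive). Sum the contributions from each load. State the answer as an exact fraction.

Load 1 — triangular load w₀=12 kN/m (0→w₀ over full span):
  M_1 = w₀Lx/2 - w₀L²/3 - w₀x³/(6L) = 12·10·2/2 - 12·10²/3 - 12·2³/(6·10) = -1408/5 kN·m
Load 2 — applied couple M₀=20 kN·m at a=5/2 m (b=L-a=15/2):
  M_2 = M₀  [x≤a] = 20 = 20 kN·m
Superposition: M = Σ M_i = -1308/5 kN·m ≈ -261.600000 kN·m

M(2) = -1308/5 kN·m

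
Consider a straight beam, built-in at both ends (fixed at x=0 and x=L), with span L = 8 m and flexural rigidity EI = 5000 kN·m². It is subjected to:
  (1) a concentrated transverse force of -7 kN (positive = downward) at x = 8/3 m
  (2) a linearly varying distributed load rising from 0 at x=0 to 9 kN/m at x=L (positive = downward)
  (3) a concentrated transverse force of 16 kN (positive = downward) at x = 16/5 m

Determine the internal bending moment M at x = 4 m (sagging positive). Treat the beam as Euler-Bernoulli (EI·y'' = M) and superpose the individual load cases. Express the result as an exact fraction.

M(4) = 4304/225 kN·m

Load 1 — point force P=-7 kN at a=8/3 m (b=L-a=16/3):
  M_1 = Pa²(a+3b)(L-x)/L³ - Pa²b/L²  [x>a] = (-7)·(8/3)²·((8/3)+3·(16/3))·(8-4)/8³ - (-7)·(8/3)²·(16/3)/8² = -28/9 kN·m
Load 2 — triangular load w₀=9 kN/m (0→w₀ over full span):
  M_2 = 3w₀Lx/20 - w₀L²/30 - w₀x³/(6L) = 3·9·8·4/20 - 9·8²/30 - 9·4³/(6·8) = 12 kN·m
Load 3 — point force P=16 kN at a=16/5 m (b=L-a=24/5):
  M_3 = Pa²(a+3b)(L-x)/L³ - Pa²b/L²  [x>a] = 16·(16/5)²·((16/5)+3·(24/5))·(8-4)/8³ - 16·(16/5)²·(24/5)/8² = 256/25 kN·m
Superposition: M = Σ M_i = 4304/225 kN·m ≈ 19.128889 kN·m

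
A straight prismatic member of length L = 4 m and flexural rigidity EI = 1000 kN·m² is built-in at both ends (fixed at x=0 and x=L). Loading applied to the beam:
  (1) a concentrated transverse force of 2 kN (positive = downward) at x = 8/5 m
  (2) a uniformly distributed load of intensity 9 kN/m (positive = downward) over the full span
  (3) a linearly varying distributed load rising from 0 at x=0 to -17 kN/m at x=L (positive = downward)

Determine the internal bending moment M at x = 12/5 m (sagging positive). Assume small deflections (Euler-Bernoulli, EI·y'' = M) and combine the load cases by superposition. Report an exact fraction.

M(12/5) = 32/1875 kN·m

Load 1 — point force P=2 kN at a=8/5 m (b=L-a=12/5):
  M_1 = Pa²(a+3b)(L-x)/L³ - Pa²b/L²  [x>a] = 2·(8/5)²·((8/5)+3·(12/5))·(4-(12/5))/4³ - 2·(8/5)²·(12/5)/4² = 224/625 kN·m
Load 2 — uniform load w=9 kN/m over full span:
  M_2 = wLx/2 - wL²/12 - wx²/2 = 9·4·(12/5)/2 - 9·4²/12 - 9·(12/5)²/2 = 132/25 kN·m
Load 3 — triangular load w₀=-17 kN/m (0→w₀ over full span):
  M_3 = 3w₀Lx/20 - w₀L²/30 - w₀x³/(6L) = 3·(-17)·4·(12/5)/20 - (-17)·4²/30 - (-17)·(12/5)³/(6·4) = -2108/375 kN·m
Superposition: M = Σ M_i = 32/1875 kN·m ≈ 0.017067 kN·m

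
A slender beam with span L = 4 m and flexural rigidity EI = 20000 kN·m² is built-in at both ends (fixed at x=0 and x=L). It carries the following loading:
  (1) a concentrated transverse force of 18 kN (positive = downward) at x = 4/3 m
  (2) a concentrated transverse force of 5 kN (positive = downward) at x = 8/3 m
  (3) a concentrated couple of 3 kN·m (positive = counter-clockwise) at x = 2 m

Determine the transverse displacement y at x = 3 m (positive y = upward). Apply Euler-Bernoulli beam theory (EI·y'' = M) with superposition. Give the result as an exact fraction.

Load 1 — point force P=18 kN at a=4/3 m (b=L-a=8/3):
  y_1 = -Pa²(L-x)²(3bL-(3b+a)(L-x))/(6L³EI)  [x>a] = -18·(4/3)²·(4-3)²·(3·(8/3)·4-(3·(8/3)+(4/3))·(4-3))/(6·4³·20000) = -17/180000 m
Load 2 — point force P=5 kN at a=8/3 m (b=L-a=4/3):
  y_2 = -Pa²(L-x)²(3bL-(3b+a)(L-x))/(6L³EI)  [x>a] = -5·(8/3)²·(4-3)²·(3·(4/3)·4-(3·(4/3)+(8/3))·(4-3))/(6·4³·20000) = -7/162000 m
Load 3 — applied couple M₀=3 kN·m at a=2 m (b=L-a=2):
  y_3 = (R_Ax³/6 - M_Ax²/2 - M₀(x-a)²/2)/EI  [x>a] with R_A=9/8, M_A=3/4 = ((9/8)·3³/6 - (3/4)·3²/2 - 3·(3-2)²/2)/20000 = 3/320000 m
Superposition: y = Σ y_i = -133/1036800 m ≈ -0.000128 m

y(3) = -133/1036800 m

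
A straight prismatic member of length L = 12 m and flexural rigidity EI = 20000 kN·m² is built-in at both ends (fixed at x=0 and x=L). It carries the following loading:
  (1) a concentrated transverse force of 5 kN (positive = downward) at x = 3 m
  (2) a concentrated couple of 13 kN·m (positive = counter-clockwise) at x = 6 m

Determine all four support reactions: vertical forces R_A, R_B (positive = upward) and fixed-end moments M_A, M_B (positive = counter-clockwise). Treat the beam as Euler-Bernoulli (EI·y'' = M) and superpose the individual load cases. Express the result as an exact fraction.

Load 1 — point force P=5 kN at a=3 m (b=L-a=9):
  R_A = Pb²(3a+b)/L³ = 5·9²·(3·3+9)/12³ = 135/32 kN
  M_A = Pab²/L² = 5·3·9²/12² = 135/16 kN·m
  R_B = Pa²(a+3b)/L³ = 5·3²·(3+3·9)/12³ = 25/32 kN
  M_B = -Pa²b/L² = -5·3²·9/12² = -45/16 kN·m
Load 2 — applied couple M₀=13 kN·m at a=6 m (b=L-a=6):
  R_A = 6M₀ab/L³ = 6·13·6·6/12³ = 13/8 kN
  M_A = M₀b(2a-b)/L² = 13·6·(2·6-6)/12² = 13/4 kN·m
  R_B = -6M₀ab/L³ = -6·13·6·6/12³ = -13/8 kN
  M_B = M₀a(2b-a)/L² = 13·6·(2·6-6)/12² = 13/4 kN·m
Superposition: R_A = 187/32 kN, M_A = 187/16 kN·m, R_B = -27/32 kN, M_B = 7/16 kN·m

R_A = 187/32 kN, M_A = 187/16 kN·m, R_B = -27/32 kN, M_B = 7/16 kN·m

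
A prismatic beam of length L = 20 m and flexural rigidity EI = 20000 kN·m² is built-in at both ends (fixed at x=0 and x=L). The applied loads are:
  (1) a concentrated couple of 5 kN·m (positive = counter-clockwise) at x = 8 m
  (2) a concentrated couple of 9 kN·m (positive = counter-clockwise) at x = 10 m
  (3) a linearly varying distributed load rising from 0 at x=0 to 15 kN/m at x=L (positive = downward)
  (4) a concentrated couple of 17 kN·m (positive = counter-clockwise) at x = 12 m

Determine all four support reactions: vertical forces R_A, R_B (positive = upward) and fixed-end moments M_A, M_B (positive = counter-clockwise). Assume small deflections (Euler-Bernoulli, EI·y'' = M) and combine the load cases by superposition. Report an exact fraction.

Load 1 — applied couple M₀=5 kN·m at a=8 m (b=L-a=12):
  R_A = 6M₀ab/L³ = 6·5·8·12/20³ = 9/25 kN
  M_A = M₀b(2a-b)/L² = 5·12·(2·8-12)/20² = 3/5 kN·m
  R_B = -6M₀ab/L³ = -6·5·8·12/20³ = -9/25 kN
  M_B = M₀a(2b-a)/L² = 5·8·(2·12-8)/20² = 8/5 kN·m
Load 2 — applied couple M₀=9 kN·m at a=10 m (b=L-a=10):
  R_A = 6M₀ab/L³ = 6·9·10·10/20³ = 27/40 kN
  M_A = M₀b(2a-b)/L² = 9·10·(2·10-10)/20² = 9/4 kN·m
  R_B = -6M₀ab/L³ = -6·9·10·10/20³ = -27/40 kN
  M_B = M₀a(2b-a)/L² = 9·10·(2·10-10)/20² = 9/4 kN·m
Load 3 — triangular load w₀=15 kN/m (0→w₀ over full span):
  R_A = 3w₀L/20 = 3·15·20/20 = 45 kN
  M_A = w₀L²/30 = 15·20²/30 = 200 kN·m
  R_B = 7w₀L/20 = 7·15·20/20 = 105 kN
  M_B = -w₀L²/20 = -15·20²/20 = -300 kN·m
Load 4 — applied couple M₀=17 kN·m at a=12 m (b=L-a=8):
  R_A = 6M₀ab/L³ = 6·17·12·8/20³ = 153/125 kN
  M_A = M₀b(2a-b)/L² = 17·8·(2·12-8)/20² = 136/25 kN·m
  R_B = -6M₀ab/L³ = -6·17·12·8/20³ = -153/125 kN
  M_B = M₀a(2b-a)/L² = 17·12·(2·8-12)/20² = 51/25 kN·m
Superposition: R_A = 47259/1000 kN, M_A = 20829/100 kN·m, R_B = 102741/1000 kN, M_B = -29411/100 kN·m

R_A = 47259/1000 kN, M_A = 20829/100 kN·m, R_B = 102741/1000 kN, M_B = -29411/100 kN·m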